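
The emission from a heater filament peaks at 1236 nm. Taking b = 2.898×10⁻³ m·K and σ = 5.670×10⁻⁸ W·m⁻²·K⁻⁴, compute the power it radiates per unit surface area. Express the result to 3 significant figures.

I ≈ 1.71×10⁶ W/m²

Wien's law: T = b/λ_max = 2.898×10⁻³/1.236×10⁻⁶ = 2344.66 K.
Then I = σT⁴ = 5.670×10⁻⁸×(2344.66)⁴ = 1.71×10⁶ W/m².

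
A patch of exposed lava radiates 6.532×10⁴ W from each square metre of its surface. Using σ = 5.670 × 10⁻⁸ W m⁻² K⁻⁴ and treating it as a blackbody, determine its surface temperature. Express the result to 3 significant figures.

I = σT⁴, so T = (I/σ)^(1/4) = (6.532×10⁴/(5.670×10⁻⁸))^(1/4) = 1.04×10³ K.

T ≈ 1.04×10³ K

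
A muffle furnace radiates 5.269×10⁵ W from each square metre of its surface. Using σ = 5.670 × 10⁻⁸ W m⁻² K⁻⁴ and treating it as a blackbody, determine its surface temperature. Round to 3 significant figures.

T ≈ 1.75×10³ K

I = σT⁴, so T = (I/σ)^(1/4) = (5.269×10⁵/(5.670×10⁻⁸))^(1/4) = 1.75×10³ K.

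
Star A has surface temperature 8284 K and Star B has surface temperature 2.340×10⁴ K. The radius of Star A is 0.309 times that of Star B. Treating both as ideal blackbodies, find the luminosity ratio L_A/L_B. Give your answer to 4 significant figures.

L ∝ R²T⁴, so L_A/L_B = (R_A/R_B)²(T_A/T_B)⁴ = (0.309)² × (8284/2.340×10⁴)⁴ = 0.095481 × 0.0157071 = 1.500×10⁻³.

L_A/L_B ≈ 1.500×10⁻³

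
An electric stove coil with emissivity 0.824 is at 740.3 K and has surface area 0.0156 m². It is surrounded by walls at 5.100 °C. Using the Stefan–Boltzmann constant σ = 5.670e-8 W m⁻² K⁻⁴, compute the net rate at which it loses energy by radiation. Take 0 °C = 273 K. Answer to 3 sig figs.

Surroundings: T = 5.100 °C + 273 = 278.100 K.
Area A = 0.0156 m².
Net radiated power P_net = εσA(T⁴ − T₀⁴) = 0.824×5.670×10⁻⁸×0.0156×(740.3⁴ − 278.100⁴).
T⁴ − T₀⁴ = 3.00352×10¹¹ − 5.98142×10⁹ = 2.94371×10¹¹ K⁴, so P_net = 215 W.

Net loss ≈ 215 W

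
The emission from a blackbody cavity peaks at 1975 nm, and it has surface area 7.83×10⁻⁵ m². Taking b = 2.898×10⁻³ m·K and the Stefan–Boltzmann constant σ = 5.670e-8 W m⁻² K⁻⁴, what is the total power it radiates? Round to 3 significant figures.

P ≈ 20.6 W

Wien's law: T = b/λ_max = 2.898×10⁻³/1.975×10⁻⁶ = 1467.34 K.
Area A = 7.83×10⁻⁵ m².
Then P = σAT⁴ = 5.670×10⁻⁸×7.83×10⁻⁵×(1467.34)⁴ = 20.6 W.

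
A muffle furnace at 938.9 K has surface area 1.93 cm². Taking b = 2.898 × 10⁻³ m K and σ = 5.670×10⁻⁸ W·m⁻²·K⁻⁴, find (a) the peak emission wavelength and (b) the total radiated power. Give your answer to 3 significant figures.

(a) λ_max = b/T = 2.898×10⁻³/938.9 = 3.087×10⁻⁶ m = 3.09 μm.
Area A = 1.93 cm² = 1.93×10⁻⁴ m².
(b) P = σAT⁴ = 5.670×10⁻⁸×1.93×10⁻⁴×(938.9)⁴ = 8.50 W.

λ_max ≈ 3.09 μm; P ≈ 8.50 W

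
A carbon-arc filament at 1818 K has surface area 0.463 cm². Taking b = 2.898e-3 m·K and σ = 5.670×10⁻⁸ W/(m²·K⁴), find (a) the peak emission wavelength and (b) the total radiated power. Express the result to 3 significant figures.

(a) λ_max = b/T = 2.898×10⁻³/1818 = 1.594×10⁻⁶ m = 1.59 μm.
Area A = 0.463 cm² = 4.63×10⁻⁵ m².
(b) P = σAT⁴ = 5.670×10⁻⁸×4.63×10⁻⁵×(1818)⁴ = 28.7 W.

λ_max ≈ 1.59 μm; P ≈ 28.7 W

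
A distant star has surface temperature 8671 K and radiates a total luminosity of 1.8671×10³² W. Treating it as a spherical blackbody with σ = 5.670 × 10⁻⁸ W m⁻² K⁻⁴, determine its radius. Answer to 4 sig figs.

R ≈ 2.153×10¹¹ m

L = 4πR²σT⁴ ⇒ R = √(L/(4πσT⁴)).
σT⁴ = 3.20523×10⁸ W/m², so R = √(1.8671×10³²/(4π×3.20523×10⁸)) = 2.153×10¹¹ m.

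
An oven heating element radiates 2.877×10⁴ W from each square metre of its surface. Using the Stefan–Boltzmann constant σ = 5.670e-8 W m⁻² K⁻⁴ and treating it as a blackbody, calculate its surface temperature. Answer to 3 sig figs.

T ≈ 844 K

I = σT⁴, so T = (I/σ)^(1/4) = (2.877×10⁴/(5.670×10⁻⁸))^(1/4) = 844 K.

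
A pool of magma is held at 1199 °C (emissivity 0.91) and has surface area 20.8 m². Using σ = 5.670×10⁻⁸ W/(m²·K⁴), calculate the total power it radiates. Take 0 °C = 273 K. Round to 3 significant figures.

T = 1199 °C + 273 = 1472 K.
Area A = 20.8 m².
P = εσAT⁴ = 0.91 × 5.670×10⁻⁸ × 20.8 × (1472)⁴ = 5.04×10⁶ W.

P ≈ 5.04×10⁶ W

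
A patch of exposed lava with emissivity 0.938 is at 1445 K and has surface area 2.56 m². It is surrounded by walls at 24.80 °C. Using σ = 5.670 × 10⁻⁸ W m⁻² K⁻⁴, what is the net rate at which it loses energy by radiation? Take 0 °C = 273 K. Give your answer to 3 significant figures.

Surroundings: T = 24.80 °C + 273 = 297.80 K.
Area A = 2.56 m².
Net radiated power P_net = εσA(T⁴ − T₀⁴) = 0.938×5.670×10⁻⁸×2.56×(1445⁴ − 297.80⁴).
T⁴ − T₀⁴ = 4.35985×10¹² − 7.86500×10⁹ = 4.35198×10¹² K⁴, so P_net = 5.93×10⁵ W.

Net loss ≈ 5.93×10⁵ W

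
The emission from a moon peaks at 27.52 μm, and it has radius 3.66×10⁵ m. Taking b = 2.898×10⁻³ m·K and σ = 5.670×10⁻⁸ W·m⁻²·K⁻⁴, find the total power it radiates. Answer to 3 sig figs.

Wien's law: T = b/λ_max = 2.898×10⁻³/2.752×10⁻⁵ = 105.305 K.
Surface area A = 4πR² = 4π(3.66×10⁵ m)² = 1.68334×10¹² m².
Then P = σAT⁴ = 5.670×10⁻⁸×1.68334×10¹²×(105.305)⁴ = 1.17×10¹³ W.

P ≈ 1.17×10¹³ W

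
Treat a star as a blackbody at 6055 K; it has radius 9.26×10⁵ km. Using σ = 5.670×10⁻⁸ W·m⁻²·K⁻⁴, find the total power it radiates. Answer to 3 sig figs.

P ≈ 8.21×10²⁶ W

Surface area A = 4πR² = 4π(9.26×10⁸ m)² = 1.07754×10¹⁹ m².
P = σAT⁴ = 5.670×10⁻⁸ × 1.07754×10¹⁹ × (6055)⁴ = 8.21×10²⁶ W.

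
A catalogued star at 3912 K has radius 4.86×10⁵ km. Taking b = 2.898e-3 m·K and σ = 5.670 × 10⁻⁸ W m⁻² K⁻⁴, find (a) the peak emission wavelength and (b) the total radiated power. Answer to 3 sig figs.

(a) λ_max = b/T = 2.898×10⁻³/3912 = 7.408×10⁻⁷ m = 0.741 μm.
Surface area A = 4πR² = 4π(4.86×10⁸ m)² = 2.96813×10¹⁸ m².
(b) P = σAT⁴ = 5.670×10⁻⁸×2.96813×10¹⁸×(3912)⁴ = 3.94×10²⁵ W.

λ_max ≈ 0.741 μm; P ≈ 3.94×10²⁵ W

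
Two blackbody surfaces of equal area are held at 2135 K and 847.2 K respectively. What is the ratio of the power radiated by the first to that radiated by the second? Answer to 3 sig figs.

P₁/P₂ ≈ 40.3

With equal areas, P₁/P₂ = (T₁/T₂)⁴ = (2135/847.2)⁴ = 40.3.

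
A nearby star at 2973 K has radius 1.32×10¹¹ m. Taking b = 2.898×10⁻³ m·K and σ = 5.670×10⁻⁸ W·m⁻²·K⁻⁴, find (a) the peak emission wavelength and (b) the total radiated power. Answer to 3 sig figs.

(a) λ_max = b/T = 2.898×10⁻³/2973 = 9.748×10⁻⁷ m = 0.975 μm.
Surface area A = 4πR² = 4π(1.32×10¹¹ m)² = 2.18956×10²³ m².
(b) P = σAT⁴ = 5.670×10⁻⁸×2.18956×10²³×(2973)⁴ = 9.70×10²⁹ W.

λ_max ≈ 0.975 μm; P ≈ 9.70×10²⁹ W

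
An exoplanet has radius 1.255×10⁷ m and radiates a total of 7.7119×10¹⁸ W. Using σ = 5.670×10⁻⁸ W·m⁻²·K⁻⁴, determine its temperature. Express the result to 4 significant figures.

Surface area A = 4πR² = 4π(1.255×10⁷ m)² = 1.97923×10¹⁵ m².
P = σAT⁴ ⇒ T = (P/(σA))^(1/4) = (7.7119×10¹⁸/(5.670×10⁻⁸×1.97923×10¹⁵))^(1/4) = 512.0 K.

T ≈ 512.0 K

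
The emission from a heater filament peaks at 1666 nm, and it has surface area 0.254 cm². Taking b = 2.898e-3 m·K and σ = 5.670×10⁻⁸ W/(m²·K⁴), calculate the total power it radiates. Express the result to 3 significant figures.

P ≈ 13.2 W

Wien's law: T = b/λ_max = 2.898×10⁻³/1.666×10⁻⁶ = 1739.50 K.
Area A = 0.254 cm² = 2.54×10⁻⁵ m².
Then P = σAT⁴ = 5.670×10⁻⁸×2.54×10⁻⁵×(1739.50)⁴ = 13.2 W.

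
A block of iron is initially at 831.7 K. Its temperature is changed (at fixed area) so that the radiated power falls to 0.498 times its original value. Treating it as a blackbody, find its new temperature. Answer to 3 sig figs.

T₂ ≈ 699 K

P ∝ T⁴, so T₂/T₁ = (P₂/P₁)^(1/4) = (0.498)^(1/4) = 0.840054.
T₂ = 831.7 × 0.840054 = 699 K.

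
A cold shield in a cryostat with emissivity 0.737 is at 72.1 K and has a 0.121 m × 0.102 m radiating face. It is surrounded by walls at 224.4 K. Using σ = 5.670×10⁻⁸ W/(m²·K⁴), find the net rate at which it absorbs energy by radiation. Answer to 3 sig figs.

Area A = 0.121 × 0.102 = 0.012342 m².
Net radiated power P_net = εσA(T⁴ − T₀⁴) = 0.737×5.670×10⁻⁸×0.012342×(72.1⁴ − 224.4⁴).
T⁴ − T₀⁴ = 2.70235×10⁷ − 2.53566×10⁹ = -2.50864×10⁹ K⁴, so P_net = -1.29 W — negative, meaning a net gain of 1.29 W.

Net gain ≈ 1.29 W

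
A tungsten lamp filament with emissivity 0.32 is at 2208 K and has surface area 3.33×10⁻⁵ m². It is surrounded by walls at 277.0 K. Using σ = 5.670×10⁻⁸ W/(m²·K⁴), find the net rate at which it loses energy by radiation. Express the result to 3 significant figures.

Area A = 3.33×10⁻⁵ m².
Net radiated power P_net = εσA(T⁴ − T₀⁴) = 0.32×5.670×10⁻⁸×3.33×10⁻⁵×(2208⁴ − 277.0⁴).
T⁴ − T₀⁴ = 2.37682×10¹³ − 5.88734×10⁹ = 2.37623×10¹³ K⁴, so P_net = 14.4 W.

Net loss ≈ 14.4 W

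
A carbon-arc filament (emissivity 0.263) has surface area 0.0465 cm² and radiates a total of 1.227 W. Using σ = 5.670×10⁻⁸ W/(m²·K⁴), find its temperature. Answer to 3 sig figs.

T ≈ 2.05×10³ K

Area A = 0.0465 cm² = 4.65×10⁻⁶ m².
P = εσAT⁴ ⇒ T = (P/(εσA))^(1/4) = (1.227/(0.263×5.670×10⁻⁸×4.65×10⁻⁶))^(1/4) = 2.05×10³ K.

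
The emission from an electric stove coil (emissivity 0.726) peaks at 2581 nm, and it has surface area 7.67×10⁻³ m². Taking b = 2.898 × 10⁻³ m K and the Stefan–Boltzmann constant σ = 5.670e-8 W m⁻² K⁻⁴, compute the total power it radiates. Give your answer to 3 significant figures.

P ≈ 502 W

Wien's law: T = b/λ_max = 2.898×10⁻³/2.581×10⁻⁶ = 1122.82 K.
Area A = 7.67×10⁻³ m².
Then P = εσAT⁴ = 0.726×5.670×10⁻⁸×7.67×10⁻³×(1122.82)⁴ = 502 W.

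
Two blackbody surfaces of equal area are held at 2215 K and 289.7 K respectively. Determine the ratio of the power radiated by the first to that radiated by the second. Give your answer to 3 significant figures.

P₁/P₂ ≈ 3.42×10³

With equal areas, P₁/P₂ = (T₁/T₂)⁴ = (2215/289.7)⁴ = 3.42×10³.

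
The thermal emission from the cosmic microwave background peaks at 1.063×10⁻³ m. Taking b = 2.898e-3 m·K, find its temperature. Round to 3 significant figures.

T ≈ 2.73 K

Wien's law gives T = b/λ_max = (2.898×10⁻³ m·K)/(1.063×10⁻³ m) = 2.73 K.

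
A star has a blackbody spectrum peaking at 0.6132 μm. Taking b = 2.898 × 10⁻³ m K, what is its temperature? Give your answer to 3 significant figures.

T ≈ 4.73×10³ K

Wien's law gives T = b/λ_max = (2.898×10⁻³ m·K)/(6.132×10⁻⁷ m) = 4.73×10³ K.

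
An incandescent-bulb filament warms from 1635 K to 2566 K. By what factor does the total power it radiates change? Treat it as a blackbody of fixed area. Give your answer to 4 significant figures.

P₂/P₁ ≈ 6.067

P ∝ T⁴, so P₂/P₁ = (T₂/T₁)⁴ = (2566/1635)⁴ = (1.56942)⁴ = 6.067.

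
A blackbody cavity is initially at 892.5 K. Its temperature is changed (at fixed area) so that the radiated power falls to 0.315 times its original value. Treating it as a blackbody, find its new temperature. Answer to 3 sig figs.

P ∝ T⁴, so T₂/T₁ = (P₂/P₁)^(1/4) = (0.315)^(1/4) = 0.749165.
T₂ = 892.5 × 0.749165 = 669 K.

T₂ ≈ 669 K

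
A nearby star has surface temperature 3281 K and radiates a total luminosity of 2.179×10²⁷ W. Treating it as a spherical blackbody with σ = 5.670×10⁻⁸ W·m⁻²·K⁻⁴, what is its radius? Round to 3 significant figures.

L = 4πR²σT⁴ ⇒ R = √(L/(4πσT⁴)).
σT⁴ = 6.57064×10⁶ W/m², so R = √(2.179×10²⁷/(4π×6.57064×10⁶)) = 5.14×10⁹ m.

R ≈ 5.14×10⁹ m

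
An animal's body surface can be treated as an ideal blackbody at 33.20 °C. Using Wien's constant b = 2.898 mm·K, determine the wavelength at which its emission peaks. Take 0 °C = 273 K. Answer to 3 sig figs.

T = 33.20 °C + 273 = 306.20 K.
Wien's displacement law: λ_max = b/T = (2.898×10⁻³ m·K)/(306.20 K) = 9.464×10⁻⁶ m.
That is 9.46 μm, in the infrared range.

λ_max ≈ 9.46 μm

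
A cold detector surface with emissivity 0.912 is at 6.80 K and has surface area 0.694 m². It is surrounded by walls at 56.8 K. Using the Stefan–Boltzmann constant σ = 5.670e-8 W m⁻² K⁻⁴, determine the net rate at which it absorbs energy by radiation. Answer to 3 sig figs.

Net gain ≈ 0.373 W

Area A = 0.694 m².
Net radiated power P_net = εσA(T⁴ − T₀⁴) = 0.912×5.670×10⁻⁸×0.694×(6.80⁴ − 56.8⁴).
T⁴ − T₀⁴ = 2138.14 − 1.04086×10⁷ = -1.04065×10⁷ K⁴, so P_net = -0.373 W — negative, meaning a net gain of 0.373 W.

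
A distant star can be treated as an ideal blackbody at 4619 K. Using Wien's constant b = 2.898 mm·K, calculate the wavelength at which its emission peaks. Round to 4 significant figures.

λ_max ≈ 0.6274 μm

Wien's displacement law: λ_max = b/T = (2.898×10⁻³ m·K)/(4619 K) = 6.2741×10⁻⁷ m.
That is 0.6274 μm, in the visible range.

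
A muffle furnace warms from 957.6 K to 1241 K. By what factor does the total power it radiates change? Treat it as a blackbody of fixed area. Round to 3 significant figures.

P₂/P₁ ≈ 2.82

P ∝ T⁴, so P₂/P₁ = (T₂/T₁)⁴ = (1241/957.6)⁴ = (1.29595)⁴ = 2.82.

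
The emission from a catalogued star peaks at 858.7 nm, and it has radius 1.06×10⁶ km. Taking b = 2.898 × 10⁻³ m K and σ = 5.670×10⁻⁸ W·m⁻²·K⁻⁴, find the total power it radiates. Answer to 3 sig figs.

Wien's law: T = b/λ_max = 2.898×10⁻³/8.587×10⁻⁷ = 3374.87 K.
Surface area A = 4πR² = 4π(1.06×10⁹ m)² = 1.41196×10¹⁹ m².
Then P = σAT⁴ = 5.670×10⁻⁸×1.41196×10¹⁹×(3374.87)⁴ = 1.04×10²⁶ W.

P ≈ 1.04×10²⁶ W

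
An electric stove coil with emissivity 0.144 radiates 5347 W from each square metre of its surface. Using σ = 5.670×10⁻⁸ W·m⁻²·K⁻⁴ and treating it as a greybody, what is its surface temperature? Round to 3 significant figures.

I = εσT⁴, so T = (I/εσ)^(1/4) = (5347/(0.144×5.670×10⁻⁸))^(1/4) = 900 K.

T ≈ 900 K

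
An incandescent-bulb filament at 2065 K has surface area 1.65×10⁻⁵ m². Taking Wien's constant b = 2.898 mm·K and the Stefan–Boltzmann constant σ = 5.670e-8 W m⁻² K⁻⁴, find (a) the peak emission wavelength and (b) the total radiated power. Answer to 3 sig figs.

(a) λ_max = b/T = 2.898×10⁻³/2065 = 1.403×10⁻⁶ m = 1.40×10³ nm.
Area A = 1.65×10⁻⁵ m².
(b) P = σAT⁴ = 5.670×10⁻⁸×1.65×10⁻⁵×(2065)⁴ = 17.0 W.

λ_max ≈ 1.40×10³ nm; P ≈ 17.0 W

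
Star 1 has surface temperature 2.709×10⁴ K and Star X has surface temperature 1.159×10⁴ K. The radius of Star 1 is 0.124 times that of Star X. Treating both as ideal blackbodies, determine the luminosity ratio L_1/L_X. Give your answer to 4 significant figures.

L ∝ R²T⁴, so L_1/L_X = (R_1/R_X)²(T_1/T_X)⁴ = (0.124)² × (2.709×10⁴/1.159×10⁴)⁴ = 0.015376 × 29.8471 = 0.4589.

L_1/L_X ≈ 0.4589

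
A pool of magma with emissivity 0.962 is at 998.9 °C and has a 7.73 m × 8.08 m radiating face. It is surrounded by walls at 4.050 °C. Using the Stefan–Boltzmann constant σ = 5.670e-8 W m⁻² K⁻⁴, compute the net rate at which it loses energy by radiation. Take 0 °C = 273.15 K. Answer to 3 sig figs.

Net loss ≈ 8.90×10⁶ W

T = 998.9 °C + 273.15 = 1272.05 K.
Surroundings: T = 4.050 °C + 273.15 = 277.200 K.
Area A = 7.73 × 8.08 = 62.4584 m².
Net radiated power P_net = εσA(T⁴ − T₀⁴) = 0.962×5.670×10⁻⁸×62.4584×(1272.05⁴ − 277.200⁴).
T⁴ − T₀⁴ = 2.61828×10¹² − 5.90436×10⁹ = 2.61238×10¹² K⁴, so P_net = 8.90×10⁶ W.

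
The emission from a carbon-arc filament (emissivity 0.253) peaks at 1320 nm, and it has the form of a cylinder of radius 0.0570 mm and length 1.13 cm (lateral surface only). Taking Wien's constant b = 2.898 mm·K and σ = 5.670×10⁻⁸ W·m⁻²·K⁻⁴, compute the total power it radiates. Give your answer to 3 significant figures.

Wien's law: T = b/λ_max = 2.898×10⁻³/1.320×10⁻⁶ = 2195.45 K.
Lateral area A = 2πrL = 2π×5.70×10⁻⁵×0.0113 = 4.04700×10⁻⁶ m².
Then P = εσAT⁴ = 0.253×5.670×10⁻⁸×4.04700×10⁻⁶×(2195.45)⁴ = 1.35 W.

P ≈ 1.35 W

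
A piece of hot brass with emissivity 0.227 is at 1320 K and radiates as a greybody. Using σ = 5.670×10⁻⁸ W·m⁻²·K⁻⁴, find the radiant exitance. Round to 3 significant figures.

Stefan–Boltzmann: I = εσT⁴ = 0.227 × 5.670×10⁻⁸ × (1320)⁴ = 3.91×10⁴ W/m².

I ≈ 3.91×10⁴ W/m²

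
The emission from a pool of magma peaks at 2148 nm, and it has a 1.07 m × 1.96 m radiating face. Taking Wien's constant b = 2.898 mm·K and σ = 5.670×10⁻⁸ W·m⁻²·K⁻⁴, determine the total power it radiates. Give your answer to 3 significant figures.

P ≈ 3.94×10⁵ W

Wien's law: T = b/λ_max = 2.898×10⁻³/2.148×10⁻⁶ = 1349.16 K.
Area A = 1.07 × 1.96 = 2.0972 m².
Then P = σAT⁴ = 5.670×10⁻⁸×2.0972×(1349.16)⁴ = 3.94×10⁵ W.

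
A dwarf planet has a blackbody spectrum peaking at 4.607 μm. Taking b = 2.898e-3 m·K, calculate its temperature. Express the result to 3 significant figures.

Wien's law gives T = b/λ_max = (2.898×10⁻³ m·K)/(4.607×10⁻⁶ m) = 629 K.

T ≈ 629 K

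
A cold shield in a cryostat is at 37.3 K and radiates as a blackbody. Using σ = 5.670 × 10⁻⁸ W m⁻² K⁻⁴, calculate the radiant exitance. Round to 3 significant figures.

I ≈ 0.110 W/m²

Stefan–Boltzmann: I = σT⁴ = 5.670×10⁻⁸ × (37.3)⁴ = 0.110 W/m².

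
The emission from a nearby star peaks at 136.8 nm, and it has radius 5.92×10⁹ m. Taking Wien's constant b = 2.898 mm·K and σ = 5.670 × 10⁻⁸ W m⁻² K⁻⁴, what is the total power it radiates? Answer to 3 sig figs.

Wien's law: T = b/λ_max = 2.898×10⁻³/1.368×10⁻⁷ = 21184.2 K.
Surface area A = 4πR² = 4π(5.92×10⁹ m)² = 4.40406×10²⁰ m².
Then P = σAT⁴ = 5.670×10⁻⁸×4.40406×10²⁰×(21184.2)⁴ = 5.03×10³⁰ W.

P ≈ 5.03×10³⁰ W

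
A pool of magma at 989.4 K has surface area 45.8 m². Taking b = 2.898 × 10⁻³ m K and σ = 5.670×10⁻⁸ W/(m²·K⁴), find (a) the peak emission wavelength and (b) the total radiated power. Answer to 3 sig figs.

λ_max ≈ 2.93 μm; P ≈ 2.49×10⁶ W

(a) λ_max = b/T = 2.898×10⁻³/989.4 = 2.929×10⁻⁶ m = 2.93 μm.
Area A = 45.8 m².
(b) P = σAT⁴ = 5.670×10⁻⁸×45.8×(989.4)⁴ = 2.49×10⁶ W.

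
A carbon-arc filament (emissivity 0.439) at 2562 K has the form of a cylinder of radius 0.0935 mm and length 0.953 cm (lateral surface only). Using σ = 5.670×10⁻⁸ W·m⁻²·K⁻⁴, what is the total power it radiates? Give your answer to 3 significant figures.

P ≈ 6.00 W

Lateral area A = 2πrL = 2π×9.35×10⁻⁵×9.53×10⁻³ = 5.59866×10⁻⁶ m².
P = εσAT⁴ = 0.439 × 5.670×10⁻⁸ × 5.59866×10⁻⁶ × (2562)⁴ = 6.00 W.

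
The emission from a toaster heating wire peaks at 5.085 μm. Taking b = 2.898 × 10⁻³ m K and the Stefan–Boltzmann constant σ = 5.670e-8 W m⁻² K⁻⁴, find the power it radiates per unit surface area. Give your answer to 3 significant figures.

Wien's law: T = b/λ_max = 2.898×10⁻³/5.085×10⁻⁶ = 569.912 K.
Then I = σT⁴ = 5.670×10⁻⁸×(569.912)⁴ = 5.98×10³ W/m².

I ≈ 5.98×10³ W/m²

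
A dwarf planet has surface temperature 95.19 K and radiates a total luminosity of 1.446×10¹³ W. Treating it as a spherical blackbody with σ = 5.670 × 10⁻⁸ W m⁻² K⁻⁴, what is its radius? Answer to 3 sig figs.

L = 4πR²σT⁴ ⇒ R = √(L/(4πσT⁴)).
σT⁴ = 4.65531 W/m², so R = √(1.446×10¹³/(4π×4.65531)) = 4.97×10⁵ m.

R ≈ 4.97×10⁵ m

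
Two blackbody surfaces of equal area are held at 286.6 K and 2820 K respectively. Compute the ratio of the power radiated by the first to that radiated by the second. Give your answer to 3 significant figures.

P₁/P₂ ≈ 1.07×10⁻⁴

With equal areas, P₁/P₂ = (T₁/T₂)⁴ = (286.6/2820)⁴ = 1.07×10⁻⁴.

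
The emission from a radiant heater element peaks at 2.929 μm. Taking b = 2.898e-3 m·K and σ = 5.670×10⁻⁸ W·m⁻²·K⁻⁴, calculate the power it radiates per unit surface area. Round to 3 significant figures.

I ≈ 5.43×10⁴ W/m²

Wien's law: T = b/λ_max = 2.898×10⁻³/2.929×10⁻⁶ = 989.416 K.
Then I = σT⁴ = 5.670×10⁻⁸×(989.416)⁴ = 5.43×10⁴ W/m².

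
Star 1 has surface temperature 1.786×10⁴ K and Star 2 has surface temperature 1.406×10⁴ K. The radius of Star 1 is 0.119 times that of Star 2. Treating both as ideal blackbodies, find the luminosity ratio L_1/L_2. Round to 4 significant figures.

L ∝ R²T⁴, so L_1/L_2 = (R_1/R_2)²(T_1/T_2)⁴ = (0.119)² × (1.786×10⁴/1.406×10⁴)⁴ = 0.014161 × 2.60366 = 0.03687.

L_1/L_2 ≈ 0.03687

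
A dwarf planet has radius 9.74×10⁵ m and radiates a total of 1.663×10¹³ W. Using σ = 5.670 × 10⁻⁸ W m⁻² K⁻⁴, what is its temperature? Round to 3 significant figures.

Surface area A = 4πR² = 4π(9.74×10⁵ m)² = 1.19214×10¹³ m².
P = σAT⁴ ⇒ T = (P/(σA))^(1/4) = (1.663×10¹³/(5.670×10⁻⁸×1.19214×10¹³))^(1/4) = 70.4 K.

T ≈ 70.4 K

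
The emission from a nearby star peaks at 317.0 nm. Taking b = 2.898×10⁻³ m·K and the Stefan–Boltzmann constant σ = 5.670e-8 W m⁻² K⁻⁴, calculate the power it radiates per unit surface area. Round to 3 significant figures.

Wien's law: T = b/λ_max = 2.898×10⁻³/3.170×10⁻⁷ = 9141.96 K.
Then I = σT⁴ = 5.670×10⁻⁸×(9141.96)⁴ = 3.96×10⁸ W/m².

I ≈ 3.96×10⁸ W/m²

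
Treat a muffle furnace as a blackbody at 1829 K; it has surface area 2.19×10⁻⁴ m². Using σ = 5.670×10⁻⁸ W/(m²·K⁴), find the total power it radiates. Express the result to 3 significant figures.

Area A = 2.19×10⁻⁴ m².
P = σAT⁴ = 5.670×10⁻⁸ × 2.19×10⁻⁴ × (1829)⁴ = 139 W.

P ≈ 139 W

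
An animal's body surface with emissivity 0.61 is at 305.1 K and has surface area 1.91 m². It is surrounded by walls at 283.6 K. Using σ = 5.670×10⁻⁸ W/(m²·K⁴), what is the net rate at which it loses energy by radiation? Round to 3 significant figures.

Area A = 1.91 m².
Net radiated power P_net = εσA(T⁴ − T₀⁴) = 0.61×5.670×10⁻⁸×1.91×(305.1⁴ − 283.6⁴).
T⁴ − T₀⁴ = 8.66501×10⁹ − 6.46882×10⁹ = 2.19619×10⁹ K⁴, so P_net = 145 W.

Net loss ≈ 145 W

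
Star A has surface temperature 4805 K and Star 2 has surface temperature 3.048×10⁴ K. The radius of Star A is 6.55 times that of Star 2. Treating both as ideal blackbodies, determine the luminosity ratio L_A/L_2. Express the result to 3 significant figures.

L ∝ R²T⁴, so L_A/L_2 = (R_A/R_2)²(T_A/T_2)⁴ = (6.55)² × (4805/3.048×10⁴)⁴ = 42.9025 × 6.17609×10⁻⁴ = 0.0265.

L_A/L_2 ≈ 0.0265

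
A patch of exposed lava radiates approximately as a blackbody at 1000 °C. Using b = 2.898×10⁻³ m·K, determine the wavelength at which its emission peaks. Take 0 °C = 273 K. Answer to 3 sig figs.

T = 1000 °C + 273 = 1273 K.
Wien's displacement law: λ_max = b/T = (2.898×10⁻³ m·K)/(1273 K) = 2.277×10⁻⁶ m.
That is 2.28 μm, in the infrared range.

λ_max ≈ 2.28 μm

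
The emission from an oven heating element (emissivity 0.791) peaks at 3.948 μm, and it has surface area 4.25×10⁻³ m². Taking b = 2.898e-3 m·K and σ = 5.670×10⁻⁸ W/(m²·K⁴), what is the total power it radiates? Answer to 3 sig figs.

Wien's law: T = b/λ_max = 2.898×10⁻³/3.948×10⁻⁶ = 734.043 K.
Area A = 4.25×10⁻³ m².
Then P = εσAT⁴ = 0.791×5.670×10⁻⁸×4.25×10⁻³×(734.043)⁴ = 55.3 W.

P ≈ 55.3 W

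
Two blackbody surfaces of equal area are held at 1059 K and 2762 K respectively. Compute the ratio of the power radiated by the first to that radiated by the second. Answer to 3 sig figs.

With equal areas, P₁/P₂ = (T₁/T₂)⁴ = (1059/2762)⁴ = 0.0216.

P₁/P₂ ≈ 0.0216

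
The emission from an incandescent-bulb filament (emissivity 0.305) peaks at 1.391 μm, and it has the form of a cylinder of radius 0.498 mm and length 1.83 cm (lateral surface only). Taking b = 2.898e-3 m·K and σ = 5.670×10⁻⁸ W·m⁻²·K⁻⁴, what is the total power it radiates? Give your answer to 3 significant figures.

Wien's law: T = b/λ_max = 2.898×10⁻³/1.391×10⁻⁶ = 2083.39 K.
Lateral area A = 2πrL = 2π×4.98×10⁻⁴×0.0183 = 5.72612×10⁻⁵ m².
Then P = εσAT⁴ = 0.305×5.670×10⁻⁸×5.72612×10⁻⁵×(2083.39)⁴ = 18.7 W.

P ≈ 18.7 W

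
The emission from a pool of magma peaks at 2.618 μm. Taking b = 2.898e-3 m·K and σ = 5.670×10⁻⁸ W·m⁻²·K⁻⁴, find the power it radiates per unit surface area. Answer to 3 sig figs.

I ≈ 8.51×10⁴ W/m²

Wien's law: T = b/λ_max = 2.898×10⁻³/2.618×10⁻⁶ = 1106.95 K.
Then I = σT⁴ = 5.670×10⁻⁸×(1106.95)⁴ = 8.51×10⁴ W/m².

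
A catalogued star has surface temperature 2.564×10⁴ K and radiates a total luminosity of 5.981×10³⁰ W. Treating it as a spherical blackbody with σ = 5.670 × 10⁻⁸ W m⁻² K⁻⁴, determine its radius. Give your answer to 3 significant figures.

L = 4πR²σT⁴ ⇒ R = √(L/(4πσT⁴)).
σT⁴ = 2.45050×10¹⁰ W/m², so R = √(5.981×10³⁰/(4π×2.45050×10¹⁰)) = 4.41×10⁹ m.

R ≈ 4.41×10⁹ m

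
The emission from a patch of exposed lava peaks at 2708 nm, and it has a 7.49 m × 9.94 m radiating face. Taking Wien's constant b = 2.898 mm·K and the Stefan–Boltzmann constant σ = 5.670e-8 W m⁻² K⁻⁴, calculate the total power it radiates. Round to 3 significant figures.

P ≈ 5.54×10⁶ W

Wien's law: T = b/λ_max = 2.898×10⁻³/2.708×10⁻⁶ = 1070.16 K.
Area A = 7.49 × 9.94 = 74.4506 m².
Then P = σAT⁴ = 5.670×10⁻⁸×74.4506×(1070.16)⁴ = 5.54×10⁶ W.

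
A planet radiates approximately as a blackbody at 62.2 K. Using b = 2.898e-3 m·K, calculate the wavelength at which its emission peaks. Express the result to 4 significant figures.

λ_max ≈ 46.59 μm

Wien's displacement law: λ_max = b/T = (2.898×10⁻³ m·K)/(62.2 K) = 4.6592×10⁻⁵ m.
That is 46.59 μm, in the infrared range.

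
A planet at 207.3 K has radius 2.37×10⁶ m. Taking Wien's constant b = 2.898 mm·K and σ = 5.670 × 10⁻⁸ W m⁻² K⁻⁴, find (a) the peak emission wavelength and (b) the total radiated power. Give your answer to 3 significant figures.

(a) λ_max = b/T = 2.898×10⁻³/207.3 = 1.398×10⁻⁵ m = 14.0 μm.
Surface area A = 4πR² = 4π(2.37×10⁶ m)² = 7.05840×10¹³ m².
(b) P = σAT⁴ = 5.670×10⁻⁸×7.05840×10¹³×(207.3)⁴ = 7.39×10¹⁵ W.

λ_max ≈ 14.0 μm; P ≈ 7.39×10¹⁵ W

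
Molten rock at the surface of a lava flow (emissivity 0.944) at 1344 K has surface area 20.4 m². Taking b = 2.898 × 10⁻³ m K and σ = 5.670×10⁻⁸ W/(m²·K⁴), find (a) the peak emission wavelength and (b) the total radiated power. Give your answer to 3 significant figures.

λ_max ≈ 2.16×10³ nm; P ≈ 3.56×10⁶ W

(a) λ_max = b/T = 2.898×10⁻³/1344 = 2.156×10⁻⁶ m = 2.16×10³ nm.
Area A = 20.4 m².
(b) P = εσAT⁴ = 0.944×5.670×10⁻⁸×20.4×(1344)⁴ = 3.56×10⁶ W.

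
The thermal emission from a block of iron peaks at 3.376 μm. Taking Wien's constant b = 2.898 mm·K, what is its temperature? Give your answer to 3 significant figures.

T ≈ 858 K

Wien's law gives T = b/λ_max = (2.898×10⁻³ m·K)/(3.376×10⁻⁶ m) = 858 K.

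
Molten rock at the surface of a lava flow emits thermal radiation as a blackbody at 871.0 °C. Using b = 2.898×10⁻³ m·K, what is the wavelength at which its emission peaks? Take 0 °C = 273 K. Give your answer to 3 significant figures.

λ_max ≈ 2.53 μm

T = 871.0 °C + 273 = 1144.0 K.
Wien's displacement law: λ_max = b/T = (2.898×10⁻³ m·K)/(1144.0 K) = 2.533×10⁻⁶ m.
That is 2.53 μm, in the infrared range.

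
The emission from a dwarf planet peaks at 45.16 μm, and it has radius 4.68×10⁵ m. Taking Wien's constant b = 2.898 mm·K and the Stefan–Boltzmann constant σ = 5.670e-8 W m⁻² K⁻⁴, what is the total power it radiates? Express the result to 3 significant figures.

Wien's law: T = b/λ_max = 2.898×10⁻³/4.516×10⁻⁵ = 64.1718 K.
Surface area A = 4πR² = 4π(4.68×10⁵ m)² = 2.75234×10¹² m².
Then P = σAT⁴ = 5.670×10⁻⁸×2.75234×10¹²×(64.1718)⁴ = 2.65×10¹² W.

P ≈ 2.65×10¹² W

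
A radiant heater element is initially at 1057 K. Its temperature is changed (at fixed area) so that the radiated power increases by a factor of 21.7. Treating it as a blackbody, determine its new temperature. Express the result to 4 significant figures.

P ∝ T⁴, so T₂/T₁ = (P₂/P₁)^(1/4) = (21.7)^(1/4) = 2.15832.
T₂ = 1057 × 2.15832 = 2281 K.

T₂ ≈ 2281 K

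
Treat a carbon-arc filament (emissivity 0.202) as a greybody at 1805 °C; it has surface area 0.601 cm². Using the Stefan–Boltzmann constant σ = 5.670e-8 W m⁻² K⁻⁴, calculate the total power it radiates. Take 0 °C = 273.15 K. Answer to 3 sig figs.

P ≈ 12.8 W

T = 1805 °C + 273.15 = 2078.15 K.
Area A = 0.601 cm² = 6.01×10⁻⁵ m².
P = εσAT⁴ = 0.202 × 5.670×10⁻⁸ × 6.01×10⁻⁵ × (2078.15)⁴ = 12.8 W.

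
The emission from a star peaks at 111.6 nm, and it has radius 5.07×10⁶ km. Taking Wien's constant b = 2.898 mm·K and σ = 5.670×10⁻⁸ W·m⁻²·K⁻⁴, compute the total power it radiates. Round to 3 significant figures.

P ≈ 8.33×10³⁰ W

Wien's law: T = b/λ_max = 2.898×10⁻³/1.116×10⁻⁷ = 25967.7 K.
Surface area A = 4πR² = 4π(5.07×10⁹ m)² = 3.23017×10²⁰ m².
Then P = σAT⁴ = 5.670×10⁻⁸×3.23017×10²⁰×(25967.7)⁴ = 8.33×10³⁰ W.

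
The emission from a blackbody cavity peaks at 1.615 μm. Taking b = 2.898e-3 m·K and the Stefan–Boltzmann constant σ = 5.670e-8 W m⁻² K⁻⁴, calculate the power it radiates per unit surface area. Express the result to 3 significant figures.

Wien's law: T = b/λ_max = 2.898×10⁻³/1.615×10⁻⁶ = 1794.43 K.
Then I = σT⁴ = 5.670×10⁻⁸×(1794.43)⁴ = 5.88×10⁵ W/m².

I ≈ 5.88×10⁵ W/m²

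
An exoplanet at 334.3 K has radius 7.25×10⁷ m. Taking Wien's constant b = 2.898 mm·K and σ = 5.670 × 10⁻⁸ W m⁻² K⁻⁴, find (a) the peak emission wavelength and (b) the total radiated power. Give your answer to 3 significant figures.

(a) λ_max = b/T = 2.898×10⁻³/334.3 = 8.669×10⁻⁶ m = 8.67 μm.
Surface area A = 4πR² = 4π(7.25×10⁷ m)² = 6.60520×10¹⁶ m².
(b) P = σAT⁴ = 5.670×10⁻⁸×6.60520×10¹⁶×(334.3)⁴ = 4.68×10¹⁹ W.

λ_max ≈ 8.67 μm; P ≈ 4.68×10¹⁹ W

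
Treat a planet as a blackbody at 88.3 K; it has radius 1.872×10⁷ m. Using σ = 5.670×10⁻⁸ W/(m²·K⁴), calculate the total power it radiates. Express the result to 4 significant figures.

P ≈ 1.518×10¹⁶ W

Surface area A = 4πR² = 4π(1.872×10⁷ m)² = 4.40374×10¹⁵ m².
P = σAT⁴ = 5.670×10⁻⁸ × 4.40374×10¹⁵ × (88.3)⁴ = 1.518×10¹⁶ W.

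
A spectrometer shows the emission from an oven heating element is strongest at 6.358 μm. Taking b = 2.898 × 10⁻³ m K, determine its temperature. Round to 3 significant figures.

T ≈ 456 K

Wien's law gives T = b/λ_max = (2.898×10⁻³ m·K)/(6.358×10⁻⁶ m) = 456 K.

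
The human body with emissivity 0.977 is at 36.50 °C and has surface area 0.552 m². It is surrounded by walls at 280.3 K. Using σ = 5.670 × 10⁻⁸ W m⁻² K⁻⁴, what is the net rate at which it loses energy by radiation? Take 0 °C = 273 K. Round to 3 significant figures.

Net loss ≈ 91.8 W

T = 36.50 °C + 273 = 309.50 K.
Area A = 0.552 m².
Net radiated power P_net = εσA(T⁴ − T₀⁴) = 0.977×5.670×10⁻⁸×0.552×(309.50⁴ − 280.3⁴).
T⁴ − T₀⁴ = 9.17577×10⁹ − 6.17294×10⁹ = 3.00283×10⁹ K⁴, so P_net = 91.8 W.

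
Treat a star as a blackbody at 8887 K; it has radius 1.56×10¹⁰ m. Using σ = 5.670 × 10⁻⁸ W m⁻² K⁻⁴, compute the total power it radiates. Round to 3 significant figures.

P ≈ 1.08×10³⁰ W

Surface area A = 4πR² = 4π(1.56×10¹⁰ m)² = 3.05815×10²¹ m².
P = σAT⁴ = 5.670×10⁻⁸ × 3.05815×10²¹ × (8887)⁴ = 1.08×10³⁰ W.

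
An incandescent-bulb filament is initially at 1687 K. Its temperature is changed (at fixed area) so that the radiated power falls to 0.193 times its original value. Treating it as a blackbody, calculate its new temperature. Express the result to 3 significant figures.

T₂ ≈ 1.12×10³ K

P ∝ T⁴, so T₂/T₁ = (P₂/P₁)^(1/4) = (0.193)^(1/4) = 0.662810.
T₂ = 1687 × 0.662810 = 1.12×10³ K.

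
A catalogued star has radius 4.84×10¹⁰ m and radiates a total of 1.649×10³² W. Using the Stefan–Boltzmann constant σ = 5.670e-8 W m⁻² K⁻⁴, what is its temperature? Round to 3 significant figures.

Surface area A = 4πR² = 4π(4.84×10¹⁰ m)² = 2.94375×10²² m².
P = σAT⁴ ⇒ T = (P/(σA))^(1/4) = (1.649×10³²/(5.670×10⁻⁸×2.94375×10²²))^(1/4) = 1.77×10⁴ K.

T ≈ 1.77×10⁴ K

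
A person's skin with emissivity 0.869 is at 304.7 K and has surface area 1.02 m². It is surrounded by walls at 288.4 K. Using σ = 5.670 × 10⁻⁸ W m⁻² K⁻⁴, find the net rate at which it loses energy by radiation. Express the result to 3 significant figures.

Area A = 1.02 m².
Net radiated power P_net = εσA(T⁴ − T₀⁴) = 0.869×5.670×10⁻⁸×1.02×(304.7⁴ − 288.4⁴).
T⁴ − T₀⁴ = 8.61965×10⁹ − 6.91801×10⁹ = 1.70164×10⁹ K⁴, so P_net = 85.5 W.

Net loss ≈ 85.5 W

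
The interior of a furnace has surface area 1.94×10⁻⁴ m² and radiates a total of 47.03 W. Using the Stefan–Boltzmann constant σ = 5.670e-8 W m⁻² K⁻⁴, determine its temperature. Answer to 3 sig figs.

T ≈ 1.44×10³ K

Area A = 1.94×10⁻⁴ m².
P = σAT⁴ ⇒ T = (P/(σA))^(1/4) = (47.03/(5.670×10⁻⁸×1.94×10⁻⁴))^(1/4) = 1.44×10³ K.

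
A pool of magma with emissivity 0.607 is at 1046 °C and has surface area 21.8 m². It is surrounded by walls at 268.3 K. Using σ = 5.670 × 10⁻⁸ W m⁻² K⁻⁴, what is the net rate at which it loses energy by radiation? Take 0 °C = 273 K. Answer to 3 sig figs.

T = 1046 °C + 273 = 1319 K.
Area A = 21.8 m².
Net radiated power P_net = εσA(T⁴ − T₀⁴) = 0.607×5.670×10⁻⁸×21.8×(1319⁴ − 268.3⁴).
T⁴ − T₀⁴ = 3.02677×10¹² − 5.18182×10⁹ = 3.02159×10¹² K⁴, so P_net = 2.27×10⁶ W.

Net loss ≈ 2.27×10⁶ W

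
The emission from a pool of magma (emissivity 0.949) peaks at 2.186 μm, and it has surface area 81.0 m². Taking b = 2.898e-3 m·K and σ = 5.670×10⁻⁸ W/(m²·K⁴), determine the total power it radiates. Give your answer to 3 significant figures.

Wien's law: T = b/λ_max = 2.898×10⁻³/2.186×10⁻⁶ = 1325.71 K.
Area A = 81.0 m².
Then P = εσAT⁴ = 0.949×5.670×10⁻⁸×81.0×(1325.71)⁴ = 1.35×10⁷ W.

P ≈ 1.35×10⁷ W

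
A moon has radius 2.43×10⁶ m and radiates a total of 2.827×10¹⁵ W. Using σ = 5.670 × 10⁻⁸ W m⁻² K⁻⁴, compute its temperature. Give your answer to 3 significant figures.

Surface area A = 4πR² = 4π(2.43×10⁶ m)² = 7.42032×10¹³ m².
P = σAT⁴ ⇒ T = (P/(σA))^(1/4) = (2.827×10¹⁵/(5.670×10⁻⁸×7.42032×10¹³))^(1/4) = 161 K.

T ≈ 161 K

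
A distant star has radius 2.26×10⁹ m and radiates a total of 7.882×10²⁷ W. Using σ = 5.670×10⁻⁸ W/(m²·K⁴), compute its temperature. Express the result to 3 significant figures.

T ≈ 6.82×10³ K

Surface area A = 4πR² = 4π(2.26×10⁹ m)² = 6.41840×10¹⁹ m².
P = σAT⁴ ⇒ T = (P/(σA))^(1/4) = (7.882×10²⁷/(5.670×10⁻⁸×6.41840×10¹⁹))^(1/4) = 6.82×10³ K.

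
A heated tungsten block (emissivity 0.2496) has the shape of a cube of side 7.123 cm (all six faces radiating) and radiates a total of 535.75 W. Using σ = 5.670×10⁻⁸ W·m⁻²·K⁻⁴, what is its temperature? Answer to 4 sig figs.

Area A = 6s² = 6×(0.07123 m)² = 0.0304423 m².
P = εσAT⁴ ⇒ T = (P/(εσA))^(1/4) = (535.75/(0.2496×5.670×10⁻⁸×0.0304423))^(1/4) = 1056 K.

T ≈ 1056 K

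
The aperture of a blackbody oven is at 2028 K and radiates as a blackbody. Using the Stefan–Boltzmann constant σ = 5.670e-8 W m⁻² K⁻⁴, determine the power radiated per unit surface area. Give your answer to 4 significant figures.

Stefan–Boltzmann: I = σT⁴ = 5.670×10⁻⁸ × (2028)⁴ = 9.591×10⁵ W/m².

I ≈ 9.591×10⁵ W/m²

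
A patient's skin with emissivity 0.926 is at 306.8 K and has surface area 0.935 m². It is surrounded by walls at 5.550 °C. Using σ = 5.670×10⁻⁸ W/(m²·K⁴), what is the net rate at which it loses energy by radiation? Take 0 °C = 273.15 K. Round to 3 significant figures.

Net loss ≈ 139 W

Surroundings: T = 5.550 °C + 273.15 = 278.700 K.
Area A = 0.935 m².
Net radiated power P_net = εσA(T⁴ − T₀⁴) = 0.926×5.670×10⁻⁸×0.935×(306.8⁴ − 278.700⁴).
T⁴ − T₀⁴ = 8.85975×10⁹ − 6.03320×10⁹ = 2.82655×10⁹ K⁴, so P_net = 139 W.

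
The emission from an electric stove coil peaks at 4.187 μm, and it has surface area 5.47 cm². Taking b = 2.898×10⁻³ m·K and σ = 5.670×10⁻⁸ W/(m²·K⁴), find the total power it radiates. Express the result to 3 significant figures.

P ≈ 7.12 W

Wien's law: T = b/λ_max = 2.898×10⁻³/4.187×10⁻⁶ = 692.142 K.
Area A = 5.47 cm² = 5.47×10⁻⁴ m².
Then P = σAT⁴ = 5.670×10⁻⁸×5.47×10⁻⁴×(692.142)⁴ = 7.12 W.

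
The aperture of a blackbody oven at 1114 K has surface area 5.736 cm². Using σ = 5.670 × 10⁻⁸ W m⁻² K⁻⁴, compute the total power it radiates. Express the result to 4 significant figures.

P ≈ 50.09 W

Area A = 5.736 cm² = 5.736×10⁻⁴ m².
P = σAT⁴ = 5.670×10⁻⁸ × 5.736×10⁻⁴ × (1114)⁴ = 50.09 W.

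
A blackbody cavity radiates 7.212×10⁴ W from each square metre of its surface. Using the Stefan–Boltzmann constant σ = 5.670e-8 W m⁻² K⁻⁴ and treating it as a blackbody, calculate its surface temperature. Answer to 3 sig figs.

T ≈ 1.06×10³ K

I = σT⁴, so T = (I/σ)^(1/4) = (7.212×10⁴/(5.670×10⁻⁸))^(1/4) = 1.06×10³ K.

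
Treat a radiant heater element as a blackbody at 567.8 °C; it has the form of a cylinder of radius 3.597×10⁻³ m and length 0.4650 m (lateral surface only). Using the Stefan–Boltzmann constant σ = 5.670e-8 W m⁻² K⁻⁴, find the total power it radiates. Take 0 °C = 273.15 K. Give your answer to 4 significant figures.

P ≈ 298.0 W

T = 567.8 °C + 273.15 = 840.95 K.
Lateral area A = 2πrL = 2π×3.597×10⁻³×0.4650 = 0.0105093 m².
P = σAT⁴ = 5.670×10⁻⁸ × 0.0105093 × (840.95)⁴ = 298.0 W.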